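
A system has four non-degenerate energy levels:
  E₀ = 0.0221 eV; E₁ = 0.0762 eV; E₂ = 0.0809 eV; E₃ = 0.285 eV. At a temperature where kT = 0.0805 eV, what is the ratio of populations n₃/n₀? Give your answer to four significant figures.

n₃/n₀ = exp[−(E₃−E₀)/kT] = exp(−(0.2629 eV)/(0.0805 eV)) = exp(-3.26584) = 0.03816.

0.03816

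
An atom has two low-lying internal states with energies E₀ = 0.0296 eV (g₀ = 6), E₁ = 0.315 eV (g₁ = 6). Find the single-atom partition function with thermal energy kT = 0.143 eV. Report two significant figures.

Z = 5.5

Eᵢ/kT = 0.2070, 2.203.
Z = Σ gᵢe^(−Eᵢ/kT) = 6·e^(−0.2070) + 6·e^(−2.203) = 4.878 + 0.6628 = 5.541.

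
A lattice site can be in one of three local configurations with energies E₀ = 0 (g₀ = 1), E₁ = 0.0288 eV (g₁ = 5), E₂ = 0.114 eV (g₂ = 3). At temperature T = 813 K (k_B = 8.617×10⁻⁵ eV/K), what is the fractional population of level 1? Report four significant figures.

k_BT = 8.617×10⁻⁵ × 813 K = 0.0700562 eV.
Eᵢ/kT = 0, 0.411099, 1.62726.
Z = Σ gᵢe^(−Eᵢ/kT) = 1·e^(−0) + 5·e^(−0.411099) + 3·e^(−1.62726) = 1.00000 + 3.31461 + 0.589401 = 4.90401.
P₁ = g₁ e^(−E₁/kT) / Z = 3.31461/4.90401 = 0.6759.

0.6759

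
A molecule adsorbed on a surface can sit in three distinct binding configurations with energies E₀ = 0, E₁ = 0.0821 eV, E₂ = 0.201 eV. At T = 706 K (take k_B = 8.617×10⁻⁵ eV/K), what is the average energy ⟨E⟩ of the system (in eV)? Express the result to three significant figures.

k_BT = 8.617×10⁻⁵ × 706 K = 0.060836 eV.
Eᵢ/kT = 0, 1.3495, 3.3040.
Z = Σ e^(−Eᵢ/kT) = e^(−0) + e^(−1.3495) + e^(−3.3040) = 1.0000 + 0.25937 + 0.036736 = 1.2961.
⟨E⟩ = Σ Eᵢ e^(−Eᵢ/kT) / Z = (0·1.0000 + 0.0821·0.25937 + 0.201·0.036736) / 1.2961 = 0.0221 eV.

0.0221 eV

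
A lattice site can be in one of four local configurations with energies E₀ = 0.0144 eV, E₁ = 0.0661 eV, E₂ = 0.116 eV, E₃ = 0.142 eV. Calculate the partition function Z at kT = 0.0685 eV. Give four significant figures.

Eᵢ/kT = 0.210219, 0.964964, 1.69343, 2.07299.
Z = Σ e^(−Eᵢ/kT) = e^(−0.210219) + e^(−0.964964) + e^(−1.69343) + e^(−2.07299) = 0.810407 + 0.380997 + 0.183888 + 0.125809 = 1.50110.

Z = 1.501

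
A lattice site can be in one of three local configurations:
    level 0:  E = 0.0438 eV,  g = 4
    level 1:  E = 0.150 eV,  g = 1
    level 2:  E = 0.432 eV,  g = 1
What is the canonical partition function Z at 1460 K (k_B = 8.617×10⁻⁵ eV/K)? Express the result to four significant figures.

k_BT = 8.617×10⁻⁵ × 1460 K = 0.125808 eV.
Eᵢ/kT = 0.348150, 1.19229, 3.43380.
Z = Σ gᵢe^(−Eᵢ/kT) = 4·e^(−0.348150) + 1·e^(−1.19229) + 1·e^(−3.43380) = 2.82397 + 0.303525 + 0.0322641 = 3.15976.

Z = 3.160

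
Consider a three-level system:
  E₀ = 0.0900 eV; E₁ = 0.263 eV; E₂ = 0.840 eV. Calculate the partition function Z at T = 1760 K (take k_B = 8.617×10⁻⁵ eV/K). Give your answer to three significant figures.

k_BT = 8.617×10⁻⁵ × 1760 K = 0.15166 eV.
Eᵢ/kT = 0.59343, 1.7341, 5.5387.
Z = Σ e^(−Eᵢ/kT) = e^(−0.59343) + e^(−1.7341) + e^(−5.5387) = 0.55243 + 0.17656 + 0.0039316 = 0.73292.

Z = 0.733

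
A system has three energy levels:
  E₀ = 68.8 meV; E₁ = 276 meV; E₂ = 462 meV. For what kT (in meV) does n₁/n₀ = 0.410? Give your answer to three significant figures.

232 meV

n₁/n₀ = exp[−(E₁−E₀)/kT] = 0.410.
⇒ (E₁−E₀)/kT = ln(1/0.410) = ln(2.4390) = 0.89159.
kT = 207.2 meV / 0.89159 = 232 meV.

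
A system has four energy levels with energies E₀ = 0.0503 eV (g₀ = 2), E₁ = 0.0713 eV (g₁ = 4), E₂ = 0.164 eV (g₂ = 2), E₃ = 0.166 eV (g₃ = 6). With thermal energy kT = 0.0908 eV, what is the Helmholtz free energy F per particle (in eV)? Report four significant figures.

-0.1317 eV

Eᵢ/kT = 0.553965, 0.785242, 1.80617, 1.82819.
Z = Σ gᵢe^(−Eᵢ/kT) = 2·e^(−0.553965) + 4·e^(−0.785242) + 2·e^(−1.80617) + 6·e^(−1.82819) = 1.14933 + 1.82404 + 0.328564 + 0.964225 = 4.26616.
F = −kT ln Z = −0.0908 × ln(4.26616) = −0.0908 × 1.45071 = -0.1317 eV.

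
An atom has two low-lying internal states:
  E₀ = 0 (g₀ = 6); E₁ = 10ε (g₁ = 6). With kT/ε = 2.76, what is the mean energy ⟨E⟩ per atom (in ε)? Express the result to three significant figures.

Eᵢ/kT = 0, 3.6232.
Z = Σ gᵢe^(−Eᵢ/kT) = 6·e^(−0) + 6·e^(−3.6232) = 6.0000 + 0.16018 = 6.1602.
⟨E⟩ = Σ Eᵢ gᵢe^(−Eᵢ/kT) / Z = (0·6.0000 + 10·0.16018) / 6.1602 = 0.260 ε.

0.260 ε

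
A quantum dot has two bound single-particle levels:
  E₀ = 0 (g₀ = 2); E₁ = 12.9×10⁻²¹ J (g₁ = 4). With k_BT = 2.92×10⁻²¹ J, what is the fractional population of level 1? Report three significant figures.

0.0236

Eᵢ/kT = 0, 4.4178.
Z = Σ gᵢe^(−Eᵢ/kT) = 2·e^(−0) + 4·e^(−4.4178) = 2.0000 + 0.048243 = 2.0482.
P₁ = g₁ e^(−E₁/kT) / Z = 0.048243/2.0482 = 0.0236.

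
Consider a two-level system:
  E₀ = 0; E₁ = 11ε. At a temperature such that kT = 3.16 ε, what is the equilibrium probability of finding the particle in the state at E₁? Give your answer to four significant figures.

0.02986

Eᵢ/kT = 0, 3.48101.
Z = Σ e^(−Eᵢ/kT) = e^(−0) + e^(−3.48101) = 1.00000 + 0.0307763 = 1.03078.
P₁ = e^(−E₁/kT) / Z = 0.0307763/1.03078 = 0.02986.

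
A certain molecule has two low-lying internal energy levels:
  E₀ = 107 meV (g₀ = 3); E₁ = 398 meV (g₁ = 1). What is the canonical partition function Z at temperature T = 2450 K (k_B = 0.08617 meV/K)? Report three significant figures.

Z = 1.96

k_BT = 0.08617 × 2450 K = 211.12 meV.
Eᵢ/kT = 0.50682, 1.8852.
Z = Σ gᵢe^(−Eᵢ/kT) = 3·e^(−0.50682) + 1·e^(−1.8852) = 1.8072 + 0.15180 = 1.9590.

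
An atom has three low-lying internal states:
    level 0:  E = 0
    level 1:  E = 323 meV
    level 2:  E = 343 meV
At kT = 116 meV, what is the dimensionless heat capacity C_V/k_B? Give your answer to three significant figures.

0.753

Eᵢ/kT = 0, 2.7845, 2.9569.
Z = Σ e^(−Eᵢ/kT) = e^(−0) + e^(−2.7845) + e^(−2.9569) = 1.0000 + 0.061760 + 0.051980 = 1.1137.
⟨E⟩ = 33.921 meV, ⟨E²⟩ = 11277 meV².
C_V/k_B = (⟨E²⟩ − ⟨E⟩²)/(kT)² = (11277 − 1150.6)/13456 = 0.753.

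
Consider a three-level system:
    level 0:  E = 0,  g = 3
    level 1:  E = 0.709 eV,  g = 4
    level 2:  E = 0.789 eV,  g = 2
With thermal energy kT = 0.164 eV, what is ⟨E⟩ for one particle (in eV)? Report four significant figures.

0.01643 eV

Eᵢ/kT = 0, 4.32317, 4.81098.
Z = Σ gᵢe^(−Eᵢ/kT) = 3·e^(−0) + 4·e^(−4.32317) + 2·e^(−4.81098) = 3.00000 + 0.0530312 + 0.0162798 = 3.06931.
⟨E⟩ = Σ Eᵢ gᵢe^(−Eᵢ/kT) / Z = (0·3.00000 + 0.709·0.0530312 + 0.789·0.0162798) / 3.06931 = 0.01643 eV.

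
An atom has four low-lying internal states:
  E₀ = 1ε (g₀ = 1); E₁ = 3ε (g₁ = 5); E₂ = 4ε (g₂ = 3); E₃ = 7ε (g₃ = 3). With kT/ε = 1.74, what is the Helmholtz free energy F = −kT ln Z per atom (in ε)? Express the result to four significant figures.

-1.032 ε

Eᵢ/kT = 0.574713, 1.72414, 2.29885, 4.02299.
Z = Σ gᵢe^(−Eᵢ/kT) = 1·e^(−0.574713) + 5·e^(−1.72414) + 3·e^(−2.29885) + 3·e^(−4.02299) = 0.562866 + 0.891632 + 0.301123 + 0.0536981 = 1.80932.
F = −kT ln Z = −1.74 × ln(1.80932) = −1.74 × 0.592951 = -1.032 ε.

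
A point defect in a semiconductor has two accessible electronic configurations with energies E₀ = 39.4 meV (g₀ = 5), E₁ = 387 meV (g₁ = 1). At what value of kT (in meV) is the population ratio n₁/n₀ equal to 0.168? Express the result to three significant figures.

n₁/n₀ = (g₁/g₀) exp[−(E₁−E₀)/kT] = 0.168.
⇒ (E₁−E₀)/kT = ln((1/5)/0.168) = ln(1.1905) = 0.17437.
kT = 347.6 meV / 0.17437 = 1990 meV.

1990 meV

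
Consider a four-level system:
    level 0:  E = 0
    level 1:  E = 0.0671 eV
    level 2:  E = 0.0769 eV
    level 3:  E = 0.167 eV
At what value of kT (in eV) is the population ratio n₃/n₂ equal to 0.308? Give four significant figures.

n₃/n₂ = exp[−(E₃−E₂)/kT] = 0.308.
⇒ (E₃−E₂)/kT = ln(1/0.308) = ln(3.24675) = 1.17765.
kT = 0.0901 eV / 1.17765 = 0.07651 eV.

0.07651 eV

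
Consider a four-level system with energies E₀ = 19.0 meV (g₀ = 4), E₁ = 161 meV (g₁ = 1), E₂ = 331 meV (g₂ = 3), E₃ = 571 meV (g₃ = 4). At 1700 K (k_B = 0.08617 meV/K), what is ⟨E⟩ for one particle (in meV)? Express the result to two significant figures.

k_BT = 0.08617 × 1700 K = 146.5 meV.
Eᵢ/kT = 0.1297, 1.099, 2.259, 3.898.
Z = Σ gᵢe^(−Eᵢ/kT) = 4·e^(−0.1297) + 1·e^(−1.099) + 3·e^(−2.259) + 4·e^(−3.898) = 3.513 + 0.3332 + 0.3134 + 0.08113 = 4.241.
⟨E⟩ = Σ Eᵢ gᵢe^(−Eᵢ/kT) / Z = (19.0·3.513 + 161·0.3332 + 331·0.3134 + 571·0.08113) / 4.241 = 64 meV.

64 meV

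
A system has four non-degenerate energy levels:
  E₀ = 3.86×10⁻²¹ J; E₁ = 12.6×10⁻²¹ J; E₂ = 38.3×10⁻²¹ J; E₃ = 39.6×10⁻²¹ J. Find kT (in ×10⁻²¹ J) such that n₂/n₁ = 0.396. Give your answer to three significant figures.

27.7 ×10⁻²¹ J

n₂/n₁ = exp[−(E₂−E₁)/kT] = 0.396.
⇒ (E₂−E₁)/kT = ln(1/0.396) = ln(2.5253) = 0.92636.
kT = 25.7 ×10⁻²¹ J / 0.92636 = 27.7 ×10⁻²¹ J.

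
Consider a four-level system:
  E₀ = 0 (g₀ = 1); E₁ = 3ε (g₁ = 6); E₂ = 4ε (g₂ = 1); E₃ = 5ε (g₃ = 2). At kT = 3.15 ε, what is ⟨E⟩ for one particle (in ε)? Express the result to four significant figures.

Eᵢ/kT = 0, 0.952381, 1.26984, 1.58730.
Z = Σ gᵢe^(−Eᵢ/kT) = 1·e^(−0) + 6·e^(−0.952381) + 1·e^(−1.26984) + 2·e^(−1.58730) = 1.00000 + 2.31493 + 0.280877 + 0.408954 = 4.00476.
⟨E⟩ = Σ Eᵢ gᵢe^(−Eᵢ/kT) / Z = (0·1.00000 + 3·2.31493 + 4·0.280877 + 5·0.408954) / 4.00476 = 2.525 ε.

2.525 ε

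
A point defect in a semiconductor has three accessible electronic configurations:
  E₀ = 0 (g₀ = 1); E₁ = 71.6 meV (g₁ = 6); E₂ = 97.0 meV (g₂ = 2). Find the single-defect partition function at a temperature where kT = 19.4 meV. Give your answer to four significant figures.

Z = 1.163

Eᵢ/kT = 0, 3.69072, 5.00000.
Z = Σ gᵢe^(−Eᵢ/kT) = 1·e^(−0) + 6·e^(−3.69072) + 2·e^(−5.00000) = 1.00000 + 0.149724 + 0.0134759 = 1.16320.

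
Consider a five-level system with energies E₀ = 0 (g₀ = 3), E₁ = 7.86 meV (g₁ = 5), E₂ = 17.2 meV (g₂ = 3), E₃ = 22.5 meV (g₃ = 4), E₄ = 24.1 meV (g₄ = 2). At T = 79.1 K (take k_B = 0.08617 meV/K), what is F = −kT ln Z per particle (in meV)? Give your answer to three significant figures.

-11.0 meV

k_BT = 0.08617 × 79.1 K = 6.8160 meV.
Eᵢ/kT = 0, 1.1532, 2.5235, 3.3011, 3.5358.
Z = Σ gᵢe^(−Eᵢ/kT) = 3·e^(−0) + 5·e^(−1.1532) + 3·e^(−2.5235) + 4·e^(−3.3011) + 2·e^(−3.5358) = 3.0000 + 1.5781 + 0.24054 + 0.14737 + 0.058271 = 5.0243.
F = −kT ln Z = −6.8160 × ln(5.0243) = −6.8160 × 1.6143 = -11.0 meV.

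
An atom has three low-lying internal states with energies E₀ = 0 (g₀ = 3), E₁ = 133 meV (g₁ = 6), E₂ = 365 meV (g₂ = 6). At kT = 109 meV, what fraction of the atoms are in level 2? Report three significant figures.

0.0423

Eᵢ/kT = 0, 1.2202, 3.3486.
Z = Σ gᵢe^(−Eᵢ/kT) = 3·e^(−0) + 6·e^(−1.2202) + 6·e^(−3.3486) = 3.0000 + 1.7710 + 0.21080 = 4.9818.
P₂ = g₂ e^(−E₂/kT) / Z = 0.21080/4.9818 = 0.0423.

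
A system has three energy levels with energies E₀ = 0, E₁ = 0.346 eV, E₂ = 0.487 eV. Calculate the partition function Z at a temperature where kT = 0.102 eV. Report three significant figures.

Eᵢ/kT = 0, 3.3922, 4.7745.
Z = Σ e^(−Eᵢ/kT) = e^(−0) + e^(−3.3922) + e^(−4.7745) = 1.0000 + 0.033635 + 0.0084423 = 1.0421.

Z = 1.04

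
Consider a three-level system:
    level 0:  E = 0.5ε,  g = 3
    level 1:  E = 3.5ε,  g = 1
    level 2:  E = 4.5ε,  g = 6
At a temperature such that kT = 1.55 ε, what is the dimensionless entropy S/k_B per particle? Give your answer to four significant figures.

Eᵢ/kT = 0.322581, 2.25806, 2.90323.
Z = Σ gᵢe^(−Eᵢ/kT) = 3·e^(−0.322581) + 1·e^(−2.25806) + 6·e^(−2.90323) = 2.17283 + 0.104553 + 0.329075 = 2.60646.
⟨E⟩ = Σ EᵢPᵢ = 1.12535 ε.
S/k_B = ln Z + ⟨E⟩/kT = ln(2.60646) + 1.12535/1.55 = 0.957993 + 0.726032 = 1.684.

1.684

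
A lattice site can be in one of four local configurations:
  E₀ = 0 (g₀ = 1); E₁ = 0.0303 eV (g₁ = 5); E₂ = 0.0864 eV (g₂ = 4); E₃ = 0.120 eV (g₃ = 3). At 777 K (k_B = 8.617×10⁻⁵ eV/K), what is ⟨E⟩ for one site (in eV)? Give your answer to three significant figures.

k_BT = 8.617×10⁻⁵ × 777 K = 0.066954 eV.
Eᵢ/kT = 0, 0.45255, 1.2904, 1.7923.
Z = Σ gᵢe^(−Eᵢ/kT) = 1·e^(−0) + 5·e^(−0.45255) + 4·e^(−1.2904) + 3·e^(−1.7923) = 1.0000 + 3.1800 + 1.1006 + 0.49973 = 5.7803.
⟨E⟩ = Σ Eᵢ gᵢe^(−Eᵢ/kT) / Z = (0·1.0000 + 0.0303·3.1800 + 0.0864·1.1006 + 0.120·0.49973) / 5.7803 = 0.0435 eV.

0.0435 eV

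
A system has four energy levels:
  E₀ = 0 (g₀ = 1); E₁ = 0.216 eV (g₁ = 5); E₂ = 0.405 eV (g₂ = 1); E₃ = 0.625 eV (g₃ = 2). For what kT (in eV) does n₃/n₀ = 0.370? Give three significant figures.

0.370 eV

n₃/n₀ = (g₃/g₀) exp[−(E₃−E₀)/kT] = 0.370.
⇒ (E₃−E₀)/kT = ln((2/1)/0.370) = ln(5.4054) = 1.6874.
kT = 0.625 eV / 1.6874 = 0.370 eV.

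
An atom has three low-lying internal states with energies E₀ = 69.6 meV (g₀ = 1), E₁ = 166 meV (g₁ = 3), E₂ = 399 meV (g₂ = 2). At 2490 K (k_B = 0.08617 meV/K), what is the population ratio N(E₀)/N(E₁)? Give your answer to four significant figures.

k_BT = 0.08617 × 2490 K = 214.563 meV.
n₀/n₁ = (g₀/g₁) exp[−(E₀−E₁)/kT] = (1/3) × exp(−(-96.4 meV)/(214.563 meV)) = (1/3) × exp(0.449285) = 0.5224.

0.5224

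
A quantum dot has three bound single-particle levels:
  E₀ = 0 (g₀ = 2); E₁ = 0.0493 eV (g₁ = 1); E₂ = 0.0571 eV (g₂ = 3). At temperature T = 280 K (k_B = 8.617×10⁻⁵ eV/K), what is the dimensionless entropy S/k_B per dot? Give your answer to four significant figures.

k_BT = 8.617×10⁻⁵ × 280 K = 0.0241276 eV.
Eᵢ/kT = 0, 2.04330, 2.36658.
Z = Σ gᵢe^(−Eᵢ/kT) = 2·e^(−0) + 1·e^(−2.04330) + 3·e^(−2.36658) = 2.00000 + 0.129600 + 0.281403 = 2.41100.
⟨E⟩ = Σ EᵢPᵢ = 0.00931455 eV.
S/k_B = ln Z + ⟨E⟩/kT = ln(2.41100) + 0.00931455/0.0241276 = 0.880042 + 0.386054 = 1.266.

1.266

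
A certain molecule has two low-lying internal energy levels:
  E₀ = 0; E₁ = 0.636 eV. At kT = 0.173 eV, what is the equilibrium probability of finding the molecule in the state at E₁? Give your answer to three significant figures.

Eᵢ/kT = 0, 3.6763.
Z = Σ e^(−Eᵢ/kT) = e^(−0) + e^(−3.6763) = 1.0000 + 0.025316 = 1.0253.
P₁ = e^(−E₁/kT) / Z = 0.025316/1.0253 = 0.0247.

0.0247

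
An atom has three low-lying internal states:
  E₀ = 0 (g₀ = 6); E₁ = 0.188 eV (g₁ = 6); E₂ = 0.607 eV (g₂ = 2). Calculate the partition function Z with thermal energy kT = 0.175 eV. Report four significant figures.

Eᵢ/kT = 0, 1.07429, 3.46857.
Z = Σ gᵢe^(−Eᵢ/kT) = 6·e^(−0) + 6·e^(−1.07429) + 2·e^(−3.46857) = 6.00000 + 2.04924 + 0.0623231 = 8.11156.

Z = 8.112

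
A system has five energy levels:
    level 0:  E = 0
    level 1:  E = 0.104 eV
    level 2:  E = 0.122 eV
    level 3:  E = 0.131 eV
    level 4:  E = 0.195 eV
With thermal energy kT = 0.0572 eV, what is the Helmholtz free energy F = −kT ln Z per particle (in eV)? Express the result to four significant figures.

-0.01986 eV

Eᵢ/kT = 0, 1.81818, 2.13287, 2.29021, 3.40909.
Z = Σ e^(−Eᵢ/kT) = e^(−0) + e^(−1.81818) + e^(−2.13287) + e^(−2.29021) + e^(−3.40909) = 1.00000 + 0.162321 + 0.118497 + 0.101245 + 0.0330713 = 1.41513.
F = −kT ln Z = −0.0572 × ln(1.41513) = −0.0572 × 0.347221 = -0.01986 eV.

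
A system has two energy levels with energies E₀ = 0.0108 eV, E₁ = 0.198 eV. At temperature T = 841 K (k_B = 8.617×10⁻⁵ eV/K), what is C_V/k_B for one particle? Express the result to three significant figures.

0.436

k_BT = 8.617×10⁻⁵ × 841 K = 0.072469 eV.
Eᵢ/kT = 0.14903, 2.7322.
Z = Σ e^(−Eᵢ/kT) = e^(−0.14903) + e^(−2.7322) = 0.86154 + 0.065076 = 0.92662.
⟨E⟩ = 0.023947 eV, ⟨E²⟩ = 0.0028617 eV².
C_V/k_B = (⟨E²⟩ − ⟨E⟩²)/(kT)² = (0.0028617 − 0.00057346)/0.0052518 = 0.436.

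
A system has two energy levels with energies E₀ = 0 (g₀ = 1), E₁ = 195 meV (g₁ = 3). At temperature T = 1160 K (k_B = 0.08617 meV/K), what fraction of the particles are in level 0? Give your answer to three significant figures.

k_BT = 0.08617 × 1160 K = 99.957 meV.
Eᵢ/kT = 0, 1.9508.
Z = Σ gᵢe^(−Eᵢ/kT) = 1·e^(−0) + 3·e^(−1.9508) = 1.0000 + 0.42648 = 1.4265.
P₀ = g₀ e^(−E₀/kT) / Z = 1.0000/1.4265 = 0.701.

0.701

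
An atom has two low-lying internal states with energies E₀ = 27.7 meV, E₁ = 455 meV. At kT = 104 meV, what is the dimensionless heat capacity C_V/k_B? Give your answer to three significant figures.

Eᵢ/kT = 0.26635, 4.3750.
Z = Σ e^(−Eᵢ/kT) = e^(−0.26635) + e^(−4.3750) = 0.76617 + 0.012588 = 0.77876.
⟨E⟩ = 34.607 meV, ⟨E²⟩ = 4101.3 meV².
C_V/k_B = (⟨E²⟩ − ⟨E⟩²)/(kT)² = (4101.3 − 1197.6)/10816 = 0.268.

0.268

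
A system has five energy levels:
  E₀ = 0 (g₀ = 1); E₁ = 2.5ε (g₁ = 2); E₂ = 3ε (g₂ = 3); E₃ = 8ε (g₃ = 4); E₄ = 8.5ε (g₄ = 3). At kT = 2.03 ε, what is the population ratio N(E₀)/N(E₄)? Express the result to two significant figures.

n₀/n₄ = (g₀/g₄) exp[−(E₀−E₄)/kT] = (1/3) × exp(−(-8.5ε)/(2.03ε)) = (1/3) × exp(4.187) = 22.

22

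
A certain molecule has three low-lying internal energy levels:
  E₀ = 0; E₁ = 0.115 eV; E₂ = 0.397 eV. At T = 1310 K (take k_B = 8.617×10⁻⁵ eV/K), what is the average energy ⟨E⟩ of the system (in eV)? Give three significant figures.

0.0383 eV

k_BT = 8.617×10⁻⁵ × 1310 K = 0.11288 eV.
Eᵢ/kT = 0, 1.0188, 3.5170.
Z = Σ e^(−Eᵢ/kT) = e^(−0) + e^(−1.0188) + e^(−3.5170) = 1.0000 + 0.36103 + 0.029688 = 1.3907.
⟨E⟩ = Σ Eᵢ e^(−Eᵢ/kT) / Z = (0·1.0000 + 0.115·0.36103 + 0.397·0.029688) / 1.3907 = 0.0383 eV.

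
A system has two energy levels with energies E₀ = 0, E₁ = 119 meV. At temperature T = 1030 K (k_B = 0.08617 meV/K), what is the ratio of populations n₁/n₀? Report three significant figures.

k_BT = 0.08617 × 1030 K = 88.755 meV.
n₁/n₀ = exp[−(E₁−E₀)/kT] = exp(−(119 meV)/(88.755 meV)) = exp(-1.3408) = 0.262.

0.262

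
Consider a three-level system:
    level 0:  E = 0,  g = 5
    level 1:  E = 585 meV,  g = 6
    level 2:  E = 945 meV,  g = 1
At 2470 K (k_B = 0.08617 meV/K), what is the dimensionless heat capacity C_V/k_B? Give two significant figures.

0.54

k_BT = 0.08617 × 2470 K = 212.8 meV.
Eᵢ/kT = 0, 2.749, 4.441.
Z = Σ gᵢe^(−Eᵢ/kT) = 5·e^(−0) + 6·e^(−2.749) + 1·e^(−4.441) = 5.000 + 0.3840 + 0.01178 = 5.396.
⟨E⟩ = 43.69 meV, ⟨E²⟩ = 26300 meV².
C_V/k_B = (⟨E²⟩ − ⟨E⟩²)/(kT)² = (26300 − 1909)/45280 = 0.54.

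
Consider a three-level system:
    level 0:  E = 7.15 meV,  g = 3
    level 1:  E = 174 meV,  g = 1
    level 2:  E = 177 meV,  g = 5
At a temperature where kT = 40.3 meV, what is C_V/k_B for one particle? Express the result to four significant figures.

Eᵢ/kT = 0.177419, 4.31762, 4.39206.
Z = Σ gᵢe^(−Eᵢ/kT) = 3·e^(−0.177419) + 1·e^(−4.31762) + 5·e^(−4.39206) = 2.51229 + 0.0133316 + 0.0618761 = 2.58750.
⟨E⟩ = 12.0714 meV, ⟨E²⟩ = 954.813 meV².
C_V/k_B = (⟨E²⟩ − ⟨E⟩²)/(kT)² = (954.813 − 145.719)/1624.09 = 0.4982.

0.4982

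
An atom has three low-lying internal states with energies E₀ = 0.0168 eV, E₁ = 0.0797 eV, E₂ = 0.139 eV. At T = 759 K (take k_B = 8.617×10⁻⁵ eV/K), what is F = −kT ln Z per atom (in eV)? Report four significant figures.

k_BT = 8.617×10⁻⁵ × 759 K = 0.0654030 eV.
Eᵢ/kT = 0.256869, 1.21860, 2.12528.
Z = Σ e^(−Eᵢ/kT) = e^(−0.256869) + e^(−1.21860) + e^(−2.12528) = 0.773470 + 0.295644 + 0.119400 = 1.18851.
F = −kT ln Z = −0.0654030 × ln(1.18851) = −0.0654030 × 0.172700 = -0.01130 eV.

-0.01130 eV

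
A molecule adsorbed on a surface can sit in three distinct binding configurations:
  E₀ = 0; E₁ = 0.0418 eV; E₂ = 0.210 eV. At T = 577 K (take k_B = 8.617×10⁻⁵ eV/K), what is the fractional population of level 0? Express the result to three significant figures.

k_BT = 8.617×10⁻⁵ × 577 K = 0.049720 eV.
Eᵢ/kT = 0, 0.84071, 4.2237.
Z = Σ e^(−Eᵢ/kT) = e^(−0) + e^(−0.84071) + e^(−4.2237) = 1.0000 + 0.43140 + 0.014644 = 1.4460.
P₀ = e^(−E₀/kT) / Z = 1.0000/1.4460 = 0.692.

0.692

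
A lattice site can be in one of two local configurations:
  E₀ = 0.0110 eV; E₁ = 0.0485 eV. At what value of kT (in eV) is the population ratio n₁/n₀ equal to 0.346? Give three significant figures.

n₁/n₀ = exp[−(E₁−E₀)/kT] = 0.346.
⇒ (E₁−E₀)/kT = ln(1/0.346) = ln(2.8902) = 1.0613.
kT = 0.0375 eV / 1.0613 = 0.0353 eV.

0.0353 eV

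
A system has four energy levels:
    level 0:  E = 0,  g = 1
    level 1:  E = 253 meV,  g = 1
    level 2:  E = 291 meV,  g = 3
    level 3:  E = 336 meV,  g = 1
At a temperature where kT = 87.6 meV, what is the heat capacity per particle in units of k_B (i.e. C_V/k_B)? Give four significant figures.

Eᵢ/kT = 0, 2.88813, 3.32192, 3.83562.
Z = Σ gᵢe^(−Eᵢ/kT) = 1·e^(−0) + 1·e^(−2.88813) + 3·e^(−3.32192) + 1·e^(−3.83562) = 1.00000 + 0.0556802 + 0.108250 + 0.0215879 = 1.18552.
⟨E⟩ = 44.5723 meV, ⟨E²⟩ = 12794.3 meV².
C_V/k_B = (⟨E²⟩ − ⟨E⟩²)/(kT)² = (12794.3 − 1986.69)/7673.76 = 1.408.

1.408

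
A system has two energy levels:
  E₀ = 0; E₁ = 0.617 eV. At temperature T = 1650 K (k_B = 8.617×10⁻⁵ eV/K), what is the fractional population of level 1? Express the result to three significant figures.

k_BT = 8.617×10⁻⁵ × 1650 K = 0.14218 eV.
Eᵢ/kT = 0, 4.3396.
Z = Σ e^(−Eᵢ/kT) = e^(−0) + e^(−4.3396) = 1.0000 + 0.013042 = 1.0130.
P₁ = e^(−E₁/kT) / Z = 0.013042/1.0130 = 0.0129.

0.0129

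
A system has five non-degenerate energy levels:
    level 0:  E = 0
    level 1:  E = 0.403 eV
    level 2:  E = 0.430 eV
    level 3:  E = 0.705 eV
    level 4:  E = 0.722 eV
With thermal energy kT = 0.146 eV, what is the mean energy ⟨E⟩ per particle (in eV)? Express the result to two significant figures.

Eᵢ/kT = 0, 2.760, 2.945, 4.829, 4.945.
Z = Σ e^(−Eᵢ/kT) = e^(−0) + e^(−2.760) + e^(−2.945) + e^(−4.829) + e^(−4.945) = 1.000 + 0.06329 + 0.05260 + 0.007995 + 0.007119 = 1.131.
⟨E⟩ = Σ Eᵢ e^(−Eᵢ/kT) / Z = (0·1.000 + 0.403·0.06329 + 0.430·0.05260 + 0.705·0.007995 + 0.722·0.007119) / 1.131 = 0.052 eV.

0.052 eV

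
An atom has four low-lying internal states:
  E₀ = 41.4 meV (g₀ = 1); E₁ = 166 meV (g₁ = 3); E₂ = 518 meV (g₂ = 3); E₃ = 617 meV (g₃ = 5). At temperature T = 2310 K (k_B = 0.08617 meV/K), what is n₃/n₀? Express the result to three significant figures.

0.277

k_BT = 0.08617 × 2310 K = 199.05 meV.
n₃/n₀ = (g₃/g₀) exp[−(E₃−E₀)/kT] = (5/1) × exp(−(575.6 meV)/(199.05 meV)) = (5/1) × exp(-2.8917) = 0.277.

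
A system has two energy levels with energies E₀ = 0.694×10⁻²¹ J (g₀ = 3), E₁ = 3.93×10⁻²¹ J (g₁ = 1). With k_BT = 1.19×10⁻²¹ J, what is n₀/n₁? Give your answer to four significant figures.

45.51

n₀/n₁ = (g₀/g₁) exp[−(E₀−E₁)/kT] = (3/1) × exp(−(-3.236 ×10⁻²¹ J)/(1.19 ×10⁻²¹ J)) = (3/1) × exp(2.71933) = 45.51.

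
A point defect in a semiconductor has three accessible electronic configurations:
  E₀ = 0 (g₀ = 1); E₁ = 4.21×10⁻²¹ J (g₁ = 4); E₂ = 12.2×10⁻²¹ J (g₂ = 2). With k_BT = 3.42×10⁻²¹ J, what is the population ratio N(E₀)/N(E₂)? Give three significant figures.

17.7

n₀/n₂ = (g₀/g₂) exp[−(E₀−E₂)/kT] = (1/2) × exp(−(-12.2 ×10⁻²¹ J)/(3.42 ×10⁻²¹ J)) = (1/2) × exp(3.5673) = 17.7.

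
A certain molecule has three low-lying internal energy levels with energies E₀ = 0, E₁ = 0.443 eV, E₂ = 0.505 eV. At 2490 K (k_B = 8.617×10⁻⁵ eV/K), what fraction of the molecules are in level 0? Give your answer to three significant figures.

0.818

k_BT = 8.617×10⁻⁵ × 2490 K = 0.21456 eV.
Eᵢ/kT = 0, 2.0647, 2.3537.
Z = Σ e^(−Eᵢ/kT) = e^(−0) + e^(−2.0647) + e^(−2.3537) = 1.0000 + 0.12686 + 0.095017 = 1.2219.
P₀ = e^(−E₀/kT) / Z = 1.0000/1.2219 = 0.818.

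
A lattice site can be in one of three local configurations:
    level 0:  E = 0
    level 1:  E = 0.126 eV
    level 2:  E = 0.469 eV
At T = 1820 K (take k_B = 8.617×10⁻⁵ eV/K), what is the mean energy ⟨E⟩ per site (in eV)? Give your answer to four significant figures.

k_BT = 8.617×10⁻⁵ × 1820 K = 0.156829 eV.
Eᵢ/kT = 0, 0.803423, 2.99052.
Z = Σ e^(−Eᵢ/kT) = e^(−0) + e^(−0.803423) + e^(−2.99052) = 1.00000 + 0.447794 + 0.0502613 = 1.49806.
⟨E⟩ = Σ Eᵢ e^(−Eᵢ/kT) / Z = (0·1.00000 + 0.126·0.447794 + 0.469·0.0502613) / 1.49806 = 0.05340 eV.

0.05340 eV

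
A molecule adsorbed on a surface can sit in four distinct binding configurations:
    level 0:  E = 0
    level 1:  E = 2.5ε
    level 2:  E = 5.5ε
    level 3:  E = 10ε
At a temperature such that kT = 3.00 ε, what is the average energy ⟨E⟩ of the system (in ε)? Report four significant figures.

1.425 ε

Eᵢ/kT = 0, 0.833333, 1.83333, 3.33333.
Z = Σ e^(−Eᵢ/kT) = e^(−0) + e^(−0.833333) + e^(−1.83333) + e^(−3.33333) = 1.00000 + 0.434598 + 0.159880 + 0.0356741 = 1.63015.
⟨E⟩ = Σ Eᵢ e^(−Eᵢ/kT) / Z = (0·1.00000 + 2.5·0.434598 + 5.5·0.159880 + 10·0.0356741) / 1.63015 = 1.425 ε.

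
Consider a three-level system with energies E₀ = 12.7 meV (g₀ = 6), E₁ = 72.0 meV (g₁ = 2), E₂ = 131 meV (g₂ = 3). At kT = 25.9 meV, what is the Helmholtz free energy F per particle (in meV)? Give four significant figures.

Eᵢ/kT = 0.490347, 2.77992, 5.05792.
Z = Σ gᵢe^(−Eᵢ/kT) = 6·e^(−0.490347) + 2·e^(−2.77992) + 3·e^(−5.05792) = 3.67448 + 0.124087 + 0.0190763 = 3.81764.
F = −kT ln Z = −25.9 × ln(3.81764) = −25.9 × 1.33963 = -34.70 meV.

-34.70 meV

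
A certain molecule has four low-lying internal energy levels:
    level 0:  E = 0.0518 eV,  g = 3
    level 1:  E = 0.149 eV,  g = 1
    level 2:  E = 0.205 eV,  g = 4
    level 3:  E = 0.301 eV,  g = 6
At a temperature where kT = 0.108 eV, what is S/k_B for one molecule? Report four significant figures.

Eᵢ/kT = 0.479630, 1.37963, 1.89815, 2.78704.
Z = Σ gᵢe^(−Eᵢ/kT) = 3·e^(−0.479630) + 1·e^(−1.37963) + 4·e^(−1.89815) + 6·e^(−2.78704) = 1.85704 + 0.251672 + 0.599382 + 0.369620 = 3.07771.
⟨E⟩ = Σ EᵢPᵢ = 0.119512 eV.
S/k_B = ln Z + ⟨E⟩/kT = ln(3.07771) + 0.119512/0.108 = 1.12419 + 1.10659 = 2.231.

2.231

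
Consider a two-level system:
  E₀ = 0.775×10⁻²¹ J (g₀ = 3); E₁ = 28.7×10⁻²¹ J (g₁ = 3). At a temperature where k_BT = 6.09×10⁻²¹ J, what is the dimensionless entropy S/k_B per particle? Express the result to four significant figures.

Eᵢ/kT = 0.127258, 4.71264.
Z = Σ gᵢe^(−Eᵢ/kT) = 3·e^(−0.127258) + 3·e^(−4.71264) = 2.64152 + 0.0269431 = 2.66846.
⟨E⟩ = Σ EᵢPᵢ = 1.05696 ×10⁻²¹ J.
S/k_B = ln Z + ⟨E⟩/kT = ln(2.66846) + 1.05696/6.09 = 0.981502 + 0.173557 = 1.155.

1.155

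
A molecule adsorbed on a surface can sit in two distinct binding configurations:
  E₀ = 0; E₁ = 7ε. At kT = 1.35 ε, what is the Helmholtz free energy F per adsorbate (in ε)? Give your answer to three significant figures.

-0.00754 ε

Eᵢ/kT = 0, 5.1852.
Z = Σ e^(−Eᵢ/kT) = e^(−0) + e^(−5.1852) = 1.0000 + 0.0055988 = 1.0056.
F = −kT ln Z = −1.35 × ln(1.0056) = −1.35 × 0.0055844 = -0.00754 ε.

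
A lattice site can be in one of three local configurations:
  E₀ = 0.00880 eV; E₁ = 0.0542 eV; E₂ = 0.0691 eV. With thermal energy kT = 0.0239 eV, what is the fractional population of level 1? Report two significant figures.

Eᵢ/kT = 0.3682, 2.268, 2.891.
Z = Σ e^(−Eᵢ/kT) = e^(−0.3682) + e^(−2.268) + e^(−2.891) = 0.6920 + 0.1035 + 0.05552 = 0.8510.
P₁ = e^(−E₁/kT) / Z = 0.1035/0.8510 = 0.12.

0.12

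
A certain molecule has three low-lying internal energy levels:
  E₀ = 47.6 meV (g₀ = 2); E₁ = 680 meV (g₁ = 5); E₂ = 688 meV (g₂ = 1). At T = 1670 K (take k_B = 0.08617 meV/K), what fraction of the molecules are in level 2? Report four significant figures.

0.005631

k_BT = 0.08617 × 1670 K = 143.904 meV.
Eᵢ/kT = 0.330776, 4.72537, 4.78097.
Z = Σ gᵢe^(−Eᵢ/kT) = 2·e^(−0.330776) + 5·e^(−4.72537) + 1·e^(−4.78097) = 1.43673 + 0.0443372 + 0.00838786 = 1.48946.
P₂ = g₂ e^(−E₂/kT) / Z = 0.00838786/1.48946 = 0.005631.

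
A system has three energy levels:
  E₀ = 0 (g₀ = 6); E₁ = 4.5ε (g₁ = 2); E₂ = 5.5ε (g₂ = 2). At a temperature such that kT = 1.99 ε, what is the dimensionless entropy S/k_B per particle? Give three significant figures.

Eᵢ/kT = 0, 2.2613, 2.7638.
Z = Σ gᵢe^(−Eᵢ/kT) = 6·e^(−0) + 2·e^(−2.2613) + 2·e^(−2.7638) = 6.0000 + 0.20843 + 0.12610 = 6.3345.
⟨E⟩ = Σ EᵢPᵢ = 0.25756 ε.
S/k_B = ln Z + ⟨E⟩/kT = ln(6.3345) + 0.25756/1.99 = 1.8460 + 0.12943 = 1.98.

1.98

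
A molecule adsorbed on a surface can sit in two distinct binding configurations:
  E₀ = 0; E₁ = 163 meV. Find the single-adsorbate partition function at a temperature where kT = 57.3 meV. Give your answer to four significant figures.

Eᵢ/kT = 0, 2.84468.
Z = Σ e^(−Eᵢ/kT) = e^(−0) + e^(−2.84468) = 1.00000 + 0.0581529 = 1.05815.

Z = 1.058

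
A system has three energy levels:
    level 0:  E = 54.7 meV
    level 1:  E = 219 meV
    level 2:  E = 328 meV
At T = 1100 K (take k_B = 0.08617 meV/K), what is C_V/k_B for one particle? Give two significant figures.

k_BT = 0.08617 × 1100 K = 94.79 meV.
Eᵢ/kT = 0.5771, 2.310, 3.460.
Z = Σ e^(−Eᵢ/kT) = e^(−0.5771) + e^(−2.310) + e^(−3.460) = 0.5615 + 0.09926 + 0.03143 = 0.6922.
⟨E⟩ = 90.67 meV, ⟨E²⟩ = 14190 meV².
C_V/k_B = (⟨E²⟩ − ⟨E⟩²)/(kT)² = (14190 − 8221)/8985 = 0.66.

0.66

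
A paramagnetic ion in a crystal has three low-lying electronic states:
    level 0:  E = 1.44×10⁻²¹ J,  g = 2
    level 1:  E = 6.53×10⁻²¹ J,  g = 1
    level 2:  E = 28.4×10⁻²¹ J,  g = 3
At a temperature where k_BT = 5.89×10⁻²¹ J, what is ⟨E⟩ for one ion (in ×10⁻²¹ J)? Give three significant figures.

2.65 ×10⁻²¹ J

Eᵢ/kT = 0.24448, 1.1087, 4.8217.
Z = Σ gᵢe^(−Eᵢ/kT) = 2·e^(−0.24448) + 1·e^(−1.1087) + 3·e^(−4.8217) = 1.5662 + 0.32999 + 0.024159 = 1.9203.
⟨E⟩ = Σ Eᵢ gᵢe^(−Eᵢ/kT) / Z = (1.44·1.5662 + 6.53·0.32999 + 28.4·0.024159) / 1.9203 = 2.65 ×10⁻²¹ J.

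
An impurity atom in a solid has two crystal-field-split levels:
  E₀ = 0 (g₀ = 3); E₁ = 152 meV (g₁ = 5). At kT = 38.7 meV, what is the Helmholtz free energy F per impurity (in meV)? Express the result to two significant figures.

-44 meV

Eᵢ/kT = 0, 3.928.
Z = Σ gᵢe^(−Eᵢ/kT) = 3·e^(−0) + 5·e^(−3.928) = 3.000 + 0.09841 = 3.098.
F = −kT ln Z = −38.7 × ln(3.098) = −38.7 × 1.131 = -44 meV.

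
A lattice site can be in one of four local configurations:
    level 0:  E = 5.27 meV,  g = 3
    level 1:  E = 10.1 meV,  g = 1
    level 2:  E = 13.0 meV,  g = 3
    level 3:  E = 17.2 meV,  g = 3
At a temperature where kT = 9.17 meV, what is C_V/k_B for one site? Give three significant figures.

0.246

Eᵢ/kT = 0.57470, 1.1014, 1.4177, 1.8757.
Z = Σ gᵢe^(−Eᵢ/kT) = 3·e^(−0.57470) + 1·e^(−1.1014) + 3·e^(−1.4177) + 3·e^(−1.8757) = 1.6886 + 0.33241 + 0.72681 + 0.45974 = 3.2076.
⟨E⟩ = 9.2319 meV, ⟨E²⟩ = 105.89 meV².
C_V/k_B = (⟨E²⟩ − ⟨E⟩²)/(kT)² = (105.89 − 85.228)/84.089 = 0.246.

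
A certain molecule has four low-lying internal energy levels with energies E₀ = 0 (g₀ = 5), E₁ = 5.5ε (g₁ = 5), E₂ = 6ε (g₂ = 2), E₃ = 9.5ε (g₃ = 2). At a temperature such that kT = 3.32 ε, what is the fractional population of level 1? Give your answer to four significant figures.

0.1491

Eᵢ/kT = 0, 1.65663, 1.80723, 2.86145.
Z = Σ gᵢe^(−Eᵢ/kT) = 5·e^(−0) + 5·e^(−1.65663) + 2·e^(−1.80723) + 2·e^(−2.86145) = 5.00000 + 0.953904 + 0.328216 + 0.114372 = 6.39649.
P₁ = g₁ e^(−E₁/kT) / Z = 0.953904/6.39649 = 0.1491.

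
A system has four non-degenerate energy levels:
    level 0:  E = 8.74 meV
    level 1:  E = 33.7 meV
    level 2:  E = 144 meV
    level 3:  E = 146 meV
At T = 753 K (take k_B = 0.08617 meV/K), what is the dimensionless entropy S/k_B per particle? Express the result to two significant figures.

k_BT = 0.08617 × 753 K = 64.89 meV.
Eᵢ/kT = 0.1347, 0.5193, 2.219, 2.250.
Z = Σ e^(−Eᵢ/kT) = e^(−0.1347) + e^(−0.5193) + e^(−2.219) + e^(−2.250) = 0.8740 + 0.5949 + 0.1087 + 0.1054 = 1.683.
⟨E⟩ = Σ EᵢPᵢ = 34.89 meV.
S/k_B = ln Z + ⟨E⟩/kT = ln(1.683) + 34.89/64.89 = 0.5206 + 0.5377 = 1.1.

1.1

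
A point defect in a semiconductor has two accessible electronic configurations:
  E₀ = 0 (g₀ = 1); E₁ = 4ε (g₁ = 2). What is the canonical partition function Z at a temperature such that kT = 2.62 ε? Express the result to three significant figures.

Z = 1.43

Eᵢ/kT = 0, 1.5267.
Z = Σ gᵢe^(−Eᵢ/kT) = 1·e^(−0) + 2·e^(−1.5267) = 1.0000 + 0.43450 = 1.4345.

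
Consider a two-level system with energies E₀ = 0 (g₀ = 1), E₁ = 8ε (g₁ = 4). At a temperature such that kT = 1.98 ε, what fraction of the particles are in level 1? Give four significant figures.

0.06574

Eᵢ/kT = 0, 4.04040.
Z = Σ gᵢe^(−Eᵢ/kT) = 1·e^(−0) + 4·e^(−4.04040) = 1.00000 + 0.0703617 = 1.07036.
P₁ = g₁ e^(−E₁/kT) / Z = 0.0703617/1.07036 = 0.06574.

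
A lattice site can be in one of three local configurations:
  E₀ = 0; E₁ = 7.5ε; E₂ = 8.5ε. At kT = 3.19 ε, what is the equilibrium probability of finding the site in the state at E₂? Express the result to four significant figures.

0.05977

Eᵢ/kT = 0, 2.35110, 2.66458.
Z = Σ e^(−Eᵢ/kT) = e^(−0) + e^(−2.35110) + e^(−2.66458) = 1.00000 + 0.0952643 + 0.0696286 = 1.16489.
P₂ = e^(−E₂/kT) / Z = 0.0696286/1.16489 = 0.05977.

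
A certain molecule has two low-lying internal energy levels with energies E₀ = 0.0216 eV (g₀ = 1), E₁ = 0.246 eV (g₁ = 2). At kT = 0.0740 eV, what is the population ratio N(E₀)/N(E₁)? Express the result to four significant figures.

n₀/n₁ = (g₀/g₁) exp[−(E₀−E₁)/kT] = (1/2) × exp(−(-0.2244 eV)/(0.0740 eV)) = (1/2) × exp(3.03243) = 10.37.

10.37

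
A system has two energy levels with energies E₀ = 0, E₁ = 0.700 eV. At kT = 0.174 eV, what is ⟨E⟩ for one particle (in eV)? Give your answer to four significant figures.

Eᵢ/kT = 0, 4.02299.
Z = Σ e^(−Eᵢ/kT) = e^(−0) + e^(−4.02299) = 1.00000 + 0.0178994 = 1.01790.
⟨E⟩ = Σ Eᵢ e^(−Eᵢ/kT) / Z = (0·1.00000 + 0.700·0.0178994) / 1.01790 = 0.01231 eV.

0.01231 eV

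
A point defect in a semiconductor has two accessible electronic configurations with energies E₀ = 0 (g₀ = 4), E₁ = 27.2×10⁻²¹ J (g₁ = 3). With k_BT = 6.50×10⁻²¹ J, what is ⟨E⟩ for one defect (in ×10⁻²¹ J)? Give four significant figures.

0.3071 ×10⁻²¹ J

Eᵢ/kT = 0, 4.18462.
Z = Σ gᵢe^(−Eᵢ/kT) = 4·e^(−0) + 3·e^(−4.18462) = 4.00000 + 0.0456840 = 4.04568.
⟨E⟩ = Σ Eᵢ gᵢe^(−Eᵢ/kT) / Z = (0·4.00000 + 27.2·0.0456840) / 4.04568 = 0.3071 ×10⁻²¹ J.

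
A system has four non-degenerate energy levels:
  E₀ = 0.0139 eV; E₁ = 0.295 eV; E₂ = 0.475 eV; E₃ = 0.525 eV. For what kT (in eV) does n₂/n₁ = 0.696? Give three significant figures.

0.497 eV

n₂/n₁ = exp[−(E₂−E₁)/kT] = 0.696.
⇒ (E₂−E₁)/kT = ln(1/0.696) = ln(1.4368) = 0.36242.
kT = 0.180 eV / 0.36242 = 0.497 eV.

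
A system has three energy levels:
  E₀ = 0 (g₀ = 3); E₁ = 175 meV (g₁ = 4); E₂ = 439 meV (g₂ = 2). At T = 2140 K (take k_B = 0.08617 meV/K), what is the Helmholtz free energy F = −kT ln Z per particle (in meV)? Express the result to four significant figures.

-286.7 meV

k_BT = 0.08617 × 2140 K = 184.404 meV.
Eᵢ/kT = 0, 0.949003, 2.38064.
Z = Σ gᵢe^(−Eᵢ/kT) = 3·e^(−0) + 4·e^(−0.949003) + 2·e^(−2.38064) = 3.00000 + 1.54851 + 0.184983 = 4.73349.
F = −kT ln Z = −184.404 × ln(4.73349) = −184.404 × 1.55466 = -286.7 meV.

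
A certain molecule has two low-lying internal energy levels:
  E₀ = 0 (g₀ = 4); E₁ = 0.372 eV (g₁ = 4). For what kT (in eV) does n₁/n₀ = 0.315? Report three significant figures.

n₁/n₀ = (g₁/g₀) exp[−(E₁−E₀)/kT] = 0.315.
⇒ (E₁−E₀)/kT = ln((4/4)/0.315) = ln(3.1746) = 1.1552.
kT = 0.372 eV / 1.1552 = 0.322 eV.

0.322 eV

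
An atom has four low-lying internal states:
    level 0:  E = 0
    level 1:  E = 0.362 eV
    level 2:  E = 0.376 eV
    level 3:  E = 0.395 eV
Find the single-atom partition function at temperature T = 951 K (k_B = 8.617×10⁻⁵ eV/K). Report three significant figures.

Z = 1.03

k_BT = 8.617×10⁻⁵ × 951 K = 0.081948 eV.
Eᵢ/kT = 0, 4.4174, 4.5883, 4.8201.
Z = Σ e^(−Eᵢ/kT) = e^(−0) + e^(−4.4174) + e^(−4.5883) + e^(−4.8201) = 1.0000 + 0.012066 + 0.010170 + 0.0080660 = 1.0303.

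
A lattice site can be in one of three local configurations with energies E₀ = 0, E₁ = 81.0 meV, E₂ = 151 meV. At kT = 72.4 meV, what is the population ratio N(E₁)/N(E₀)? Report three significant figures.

n₁/n₀ = exp[−(E₁−E₀)/kT] = exp(−(81.0 meV)/(72.4 meV)) = exp(-1.1188) = 0.327.

0.327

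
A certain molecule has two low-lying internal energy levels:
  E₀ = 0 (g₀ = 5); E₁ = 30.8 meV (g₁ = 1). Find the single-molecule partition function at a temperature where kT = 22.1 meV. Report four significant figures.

Eᵢ/kT = 0, 1.39367.
Z = Σ gᵢe^(−Eᵢ/kT) = 5·e^(−0) + 1·e^(−1.39367) = 5.00000 + 0.248163 = 5.24816.

Z = 5.248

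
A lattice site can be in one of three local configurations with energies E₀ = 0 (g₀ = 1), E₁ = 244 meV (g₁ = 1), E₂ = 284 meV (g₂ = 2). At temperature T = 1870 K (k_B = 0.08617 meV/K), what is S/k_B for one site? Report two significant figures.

1.0

k_BT = 0.08617 × 1870 K = 161.1 meV.
Eᵢ/kT = 0, 1.515, 1.763.
Z = Σ gᵢe^(−Eᵢ/kT) = 1·e^(−0) + 1·e^(−1.515) + 2·e^(−1.763) = 1.000 + 0.2198 + 0.3431 = 1.563.
⟨E⟩ = Σ EᵢPᵢ = 96.65 meV.
S/k_B = ln Z + ⟨E⟩/kT = ln(1.563) + 96.65/161.1 = 0.4466 + 0.5999 = 1.0.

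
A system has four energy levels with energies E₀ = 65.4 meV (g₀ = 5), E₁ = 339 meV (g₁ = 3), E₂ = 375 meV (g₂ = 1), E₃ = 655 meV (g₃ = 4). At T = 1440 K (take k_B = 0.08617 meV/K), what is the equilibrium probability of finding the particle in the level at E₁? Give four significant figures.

k_BT = 0.08617 × 1440 K = 124.085 meV.
Eᵢ/kT = 0.527058, 2.73200, 3.02212, 5.27864.
Z = Σ gᵢe^(−Eᵢ/kT) = 5·e^(−0.527058) + 3·e^(−2.73200) + 1·e^(−3.02212) + 4·e^(−5.27864) = 2.95170 + 0.195267 + 0.0486979 + 0.0203974 = 3.21606.
P₁ = g₁ e^(−E₁/kT) / Z = 0.195267/3.21606 = 0.06072.

0.06072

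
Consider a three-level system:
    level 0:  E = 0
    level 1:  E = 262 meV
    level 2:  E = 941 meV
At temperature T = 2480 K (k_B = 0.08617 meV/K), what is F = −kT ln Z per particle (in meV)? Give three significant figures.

-57.0 meV

k_BT = 0.08617 × 2480 K = 213.70 meV.
Eᵢ/kT = 0, 1.2260, 4.4034.
Z = Σ e^(−Eᵢ/kT) = e^(−0) + e^(−1.2260) + e^(−4.4034) = 1.0000 + 0.29346 + 0.012236 = 1.3057.
F = −kT ln Z = −213.70 × ln(1.3057) = −213.70 × 0.26674 = -57.0 meV.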